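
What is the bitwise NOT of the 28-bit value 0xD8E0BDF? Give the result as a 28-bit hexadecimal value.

0x271F420

Each hex digit d becomes F−d:
  D→2, 8→7, E→1, 0→F, B→4, D→2, F→0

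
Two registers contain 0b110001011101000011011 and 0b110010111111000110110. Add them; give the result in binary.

0b1100100011100001010001

Add column by column in base 2, right to left:
  1+0 = 1
  1+1 = 0 carry 1
  0+1+1 = 0 carry 1
  1+0+1 = 0 carry 1
  1+1+1 = 1 carry 1
  0+1+1 = 0 carry 1
  0+0+1 = 1
  0+0 = 0
  0+0 = 0
  1+1 = 0 carry 1
  0+1+1 = 0 carry 1
  1+1+1 = 1 carry 1
  1+1+1 = 1 carry 1
  1+1+1 = 1 carry 1
  0+1+1 = 0 carry 1
  1+0+1 = 0 carry 1
  0+1+1 = 0 carry 1
  0+0+1 = 1
  0+0 = 0
  1+1 = 0 carry 1
  1+1+1 = 1 carry 1
  final carry 1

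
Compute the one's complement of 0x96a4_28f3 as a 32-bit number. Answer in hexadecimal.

0x695bd70c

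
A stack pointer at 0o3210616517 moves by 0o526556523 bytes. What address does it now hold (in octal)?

Add column by column in base 8, right to left:
  7+3 = 2 carry 1
  1+2+1 = 4
  5+5 = 2 carry 1
  6+6+1 = 5 carry 1
  1+5+1 = 7
  6+5 = 3 carry 1
  0+6+1 = 7
  1+2 = 3
  2+5 = 7
  3+0 = 3

0o3737375242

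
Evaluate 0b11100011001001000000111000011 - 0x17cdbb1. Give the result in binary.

0b11010111001111010011000010010

0x17cdbb1 = 0b1011111001101101110110001 in binary.
Subtract column by column in base 2:
  1-1 → 0
  1-0 → 1
  0-0 → 0
  0-0 → 0
  0-1 → 1 (borrow)
  0-1-1 → 0 (borrow)
  1-0-1 → 0
  1-1 → 0
  1-1 → 0
  0-1 → 1 (borrow)
  0-0-1 → 1 (borrow)
  0-1-1 → 0 (borrow)
  0-1-1 → 0 (borrow)
  0-0-1 → 1 (borrow)
  0-1-1 → 0 (borrow)
  1-1-1 → 1 (borrow)
  0-0-1 → 1 (borrow)
  0-0-1 → 1 (borrow)
  1-1-1 → 1 (borrow)
  0-1-1 → 0 (borrow)
  0-1-1 → 0 (borrow)
  1-1-1 → 1 (borrow)
  1-1-1 → 1 (borrow)
  0-0-1 → 1 (borrow)
  0-1-1 → 0 (borrow)
  0-0-1 → 1 (borrow)
  1-0-1 → 0
  1-0 → 1
  1-0 → 1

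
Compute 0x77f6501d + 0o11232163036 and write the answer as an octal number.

0x77f6501d = 0o16775450035 in octal.
Add column by column in base 8, right to left:
  5+6 = 3 carry 1
  3+3+1 = 7
  0+0 = 0
  0+3 = 3
  5+6 = 3 carry 1
  4+1+1 = 6
  5+2 = 7
  7+3 = 2 carry 1
  7+2+1 = 2 carry 1
  6+1+1 = 0 carry 1
  1+1+1 = 3

0o30227633073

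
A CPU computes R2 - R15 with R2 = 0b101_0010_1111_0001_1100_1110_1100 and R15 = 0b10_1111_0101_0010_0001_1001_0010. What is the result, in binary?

0b10001110011111101101011010

Subtract column by column in base 2:
  0-0 → 0
  0-1 → 1 (borrow)
  1-0-1 → 0
  1-0 → 1
  0-1 → 1 (borrow)
  1-0-1 → 0
  1-0 → 1
  1-1 → 0
  0-1 → 1 (borrow)
  0-0-1 → 1 (borrow)
  1-0-1 → 0
  1-0 → 1
  1-0 → 1
  0-1 → 1 (borrow)
  0-0-1 → 1 (borrow)
  0-0-1 → 1 (borrow)
  1-1-1 → 1 (borrow)
  1-0-1 → 0
  1-1 → 0
  1-0 → 1
  0-1 → 1 (borrow)
  1-1-1 → 1 (borrow)
  0-1-1 → 0 (borrow)
  0-1-1 → 0 (borrow)
  1-0-1 → 0
  0-1 → 1 (borrow)
  1-0-1 → 0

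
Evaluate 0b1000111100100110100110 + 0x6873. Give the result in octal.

0b1000111100100110100110 = 0o10744646 in octal.
0x6873 = 0o64163 in octal.
Add column by column in base 8, right to left:
  6+3 = 1 carry 1
  4+6+1 = 3 carry 1
  6+1+1 = 0 carry 1
  4+4+1 = 1 carry 1
  4+6+1 = 3 carry 1
  7+0+1 = 0 carry 1
  0+0+1 = 1
  1+0 = 1

0o11031031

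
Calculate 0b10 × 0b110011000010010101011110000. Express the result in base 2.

Multiply each base-2 digit by 2, carrying:
  0×2 = 0 → write 0
  0×2 = 0 → write 0
  0×2 = 0 → write 0
  0×2 = 0 → write 0
  1×2 = 2 → write 0 carry 1
  1×2+1 = 3 → write 1 carry 1
  1×2+1 = 3 → write 1 carry 1
  1×2+1 = 3 → write 1 carry 1
  0×2+1 = 1 → write 1
  1×2 = 2 → write 0 carry 1
  0×2+1 = 1 → write 1
  1×2 = 2 → write 0 carry 1
  0×2+1 = 1 → write 1
  1×2 = 2 → write 0 carry 1
  0×2+1 = 1 → write 1
  0×2 = 0 → write 0
  1×2 = 2 → write 0 carry 1
  0×2+1 = 1 → write 1
  0×2 = 0 → write 0
  0×2 = 0 → write 0
  0×2 = 0 → write 0
  1×2 = 2 → write 0 carry 1
  1×2+1 = 3 → write 1 carry 1
  0×2+1 = 1 → write 1
  0×2 = 0 → write 0
  1×2 = 2 → write 0 carry 1
  1×2+1 = 3 → write 1 carry 1
  remaining carry: 1

0b1100110000100101010111100000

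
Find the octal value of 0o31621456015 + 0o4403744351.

0o36225422366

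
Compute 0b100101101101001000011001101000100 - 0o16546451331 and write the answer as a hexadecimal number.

0xb809e06b

0b100101101101001000011001101000100 = 0x12da43344 in hexadecimal.
0o16546451331 = 0x759a52d9 in hexadecimal.
Subtract column by column in base 16:
  4-9 → b (borrow)
  4-d-1 → 6 (borrow)
  3-2-1 → 0
  3-5 → e (borrow)
  4-a-1 → 9 (borrow)
  a-9-1 → 0
  d-5 → 8
  2-7 → b (borrow)
  1-0-1 → 0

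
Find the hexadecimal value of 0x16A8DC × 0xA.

0xE29898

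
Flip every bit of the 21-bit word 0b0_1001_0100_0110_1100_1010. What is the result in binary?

0b101101011100100110101

Invert each bit: 010010100011011001010 → 101101011100100110101.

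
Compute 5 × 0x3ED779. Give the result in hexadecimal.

Multiply each base-16 digit by 5, carrying:
  9×5 = 45 → write D carry 2
  7×5+2 = 37 → write 5 carry 2
  7×5+2 = 37 → write 5 carry 2
  D×5+2 = 67 → write 3 carry 4
  E×5+4 = 74 → write A carry 4
  3×5+4 = 19 → write 3 carry 1
  remaining carry: 1

0x13A355D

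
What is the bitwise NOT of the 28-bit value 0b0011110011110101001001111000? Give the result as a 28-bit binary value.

Invert each bit: 0011110011110101001001111000 → 1100001100001010110110000111.

0b1100001100001010110110000111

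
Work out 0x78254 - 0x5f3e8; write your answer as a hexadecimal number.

0x18e6c

Subtract column by column in base 16:
  4-8 → c (borrow)
  5-e-1 → 6 (borrow)
  2-3-1 → e (borrow)
  8-f-1 → 8 (borrow)
  7-5-1 → 1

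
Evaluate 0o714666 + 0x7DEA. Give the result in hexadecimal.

0x417A0

0o714666 = 0x399B6 in hexadecimal.
Add column by column in base 16, right to left:
  6+A = 0 carry 1
  B+E+1 = A carry 1
  9+D+1 = 7 carry 1
  9+7+1 = 1 carry 1
  3+0+1 = 4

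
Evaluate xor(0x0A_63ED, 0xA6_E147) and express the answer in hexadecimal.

XOR each hex digit independently (no carries):
  0^A=A, A^6=C, 6^E=8, 3^1=2, E^4=A, D^7=A

0xAC82AA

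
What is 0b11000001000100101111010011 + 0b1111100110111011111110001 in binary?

0b100111101111100001111000100

Add column by column in base 2, right to left:
  1+1 = 0 carry 1
  1+0+1 = 0 carry 1
  0+0+1 = 1
  0+0 = 0
  1+1 = 0 carry 1
  0+1+1 = 0 carry 1
  1+1+1 = 1 carry 1
  1+1+1 = 1 carry 1
  1+1+1 = 1 carry 1
  1+1+1 = 1 carry 1
  0+1+1 = 0 carry 1
  1+0+1 = 0 carry 1
  0+1+1 = 0 carry 1
  0+1+1 = 0 carry 1
  1+1+1 = 1 carry 1
  0+0+1 = 1
  0+1 = 1
  0+1 = 1
  1+0 = 1
  0+0 = 0
  0+1 = 1
  0+1 = 1
  0+1 = 1
  0+1 = 1
  1+1 = 0 carry 1
  1+0+1 = 0 carry 1
  final carry 1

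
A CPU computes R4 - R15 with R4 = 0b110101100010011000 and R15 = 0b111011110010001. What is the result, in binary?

0b101110000100000111

Subtract column by column in base 2:
  0-1 → 1 (borrow)
  0-0-1 → 1 (borrow)
  0-0-1 → 1 (borrow)
  1-0-1 → 0
  1-1 → 0
  0-0 → 0
  0-0 → 0
  1-1 → 0
  0-1 → 1 (borrow)
  0-1-1 → 0 (borrow)
  0-1-1 → 0 (borrow)
  1-0-1 → 0
  1-1 → 0
  0-1 → 1 (borrow)
  1-1-1 → 1 (borrow)
  0-0-1 → 1 (borrow)
  1-0-1 → 0
  1-0 → 1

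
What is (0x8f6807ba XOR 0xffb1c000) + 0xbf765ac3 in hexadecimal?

0x13050227d

First 0x8f6807ba XOR 0xffb1c000 = 0x70d9c7ba.
Add column by column in base 16, right to left:
  a+3 = d
  b+c = 7 carry 1
  7+a+1 = 2 carry 1
  c+5+1 = 2 carry 1
  9+6+1 = 0 carry 1
  d+7+1 = 5 carry 1
  0+f+1 = 0 carry 1
  7+b+1 = 3 carry 1
  final carry 1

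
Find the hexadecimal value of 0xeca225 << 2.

0x3b28894

2 bits is not a whole number of base-16 digits; in binary: 111011001010001000100101 << 2 = 11101100101000100010010100.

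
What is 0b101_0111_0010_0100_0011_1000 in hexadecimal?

Group the bits into nibbles: 0101 0111 0010 0100 0011 1000 → 572438.

0x572438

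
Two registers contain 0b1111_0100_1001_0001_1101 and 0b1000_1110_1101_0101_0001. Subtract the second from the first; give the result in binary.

Subtract column by column in base 2:
  1-1 → 0
  0-0 → 0
  1-0 → 1
  1-0 → 1
  1-1 → 0
  0-0 → 0
  0-1 → 1 (borrow)
  0-0-1 → 1 (borrow)
  1-1-1 → 1 (borrow)
  0-0-1 → 1 (borrow)
  0-1-1 → 0 (borrow)
  1-1-1 → 1 (borrow)
  0-0-1 → 1 (borrow)
  0-1-1 → 0 (borrow)
  1-1-1 → 1 (borrow)
  0-1-1 → 0 (borrow)
  1-0-1 → 0
  1-0 → 1
  1-0 → 1
  1-1 → 0

0b1100101101111001100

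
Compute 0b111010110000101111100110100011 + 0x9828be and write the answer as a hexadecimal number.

0x3b5b2261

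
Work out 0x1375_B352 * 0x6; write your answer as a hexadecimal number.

0x74C233EC

Multiply each base-16 digit by 6, carrying:
  2×6 = 12 → write C
  5×6 = 30 → write E carry 1
  3×6+1 = 19 → write 3 carry 1
  B×6+1 = 67 → write 3 carry 4
  5×6+4 = 34 → write 2 carry 2
  7×6+2 = 44 → write C carry 2
  3×6+2 = 20 → write 4 carry 1
  1×6+1 = 7 → write 7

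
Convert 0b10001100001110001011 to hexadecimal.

Group the bits into nibbles: 1000 1100 0011 1000 1011 → 8C38B.

0x8C38B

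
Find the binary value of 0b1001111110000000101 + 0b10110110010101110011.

0b100000110000101111000

Add column by column in base 2, right to left:
  1+1 = 0 carry 1
  0+1+1 = 0 carry 1
  1+0+1 = 0 carry 1
  0+0+1 = 1
  0+1 = 1
  0+1 = 1
  0+1 = 1
  0+0 = 0
  0+1 = 1
  0+0 = 0
  1+1 = 0 carry 1
  1+0+1 = 0 carry 1
  1+0+1 = 0 carry 1
  1+1+1 = 1 carry 1
  1+1+1 = 1 carry 1
  1+0+1 = 0 carry 1
  0+1+1 = 0 carry 1
  0+1+1 = 0 carry 1
  1+0+1 = 0 carry 1
  0+1+1 = 0 carry 1
  final carry 1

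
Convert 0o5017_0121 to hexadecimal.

Each octal digit is 3 bits: 5=101 0=000 1=001 7=111 0=000 1=001 2=010 1=001.
Group the bits into nibbles: 1010 0000 1111 0000 0101 0001 → a0f051.

0xa0f051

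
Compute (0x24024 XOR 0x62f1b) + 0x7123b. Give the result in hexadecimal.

First 0x24024 XOR 0x62f1b = 0x46f3f.
Add column by column in base 16, right to left:
  f+b = a carry 1
  3+3+1 = 7
  f+2 = 1 carry 1
  6+1+1 = 8
  4+7 = b

0xb817a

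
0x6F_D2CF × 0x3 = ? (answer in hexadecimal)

0x14F786D

Multiply each base-16 digit by 3, carrying:
  F×3 = 45 → write D carry 2
  C×3+2 = 38 → write 6 carry 2
  2×3+2 = 8 → write 8
  D×3 = 39 → write 7 carry 2
  F×3+2 = 47 → write F carry 2
  6×3+2 = 20 → write 4 carry 1
  remaining carry: 1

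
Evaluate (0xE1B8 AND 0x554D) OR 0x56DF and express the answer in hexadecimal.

0x57DF

0xE1B8 AND 0x554D = 0x4108.
Then OR with 0x56DF.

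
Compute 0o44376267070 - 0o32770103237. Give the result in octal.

Subtract column by column in base 8:
  0-7 → 1 (borrow)
  7-3-1 → 3
  0-2 → 6 (borrow)
  7-3-1 → 3
  6-0 → 6
  2-1 → 1
  6-0 → 6
  7-7 → 0
  3-7 → 4 (borrow)
  4-2-1 → 1
  4-3 → 1

0o11406163631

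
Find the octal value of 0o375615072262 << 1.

1 bits is not a whole number of base-8 digits; in binary: 11111101110001101000111010010110010 << 1 = 111111011100011010001110100101100100.

0o773432164544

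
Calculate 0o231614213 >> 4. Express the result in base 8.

0o11470610

4 bits is not a whole number of base-8 digits; in binary: 10011001110001100010001011 >> 4 = 1001100111000110001000.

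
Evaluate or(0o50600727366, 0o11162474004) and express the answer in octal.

0o51762777366

OR each oct digit independently (no carries):
  5|1=5, 0|1=1, 6|1=7, 0|6=6, 0|2=2, 7|4=7, 2|7=7, 7|4=7, 3|0=3, 6|0=6, 6|4=6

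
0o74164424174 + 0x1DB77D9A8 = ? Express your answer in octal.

0x1DB77D9A8 = 0o73335754650 in octal.
Add column by column in base 8, right to left:
  4+0 = 4
  7+5 = 4 carry 1
  1+6+1 = 0 carry 1
  4+4+1 = 1 carry 1
  2+5+1 = 0 carry 1
  4+7+1 = 4 carry 1
  4+5+1 = 2 carry 1
  6+3+1 = 2 carry 1
  1+3+1 = 5
  4+3 = 7
  7+7 = 6 carry 1
  final carry 1

0o167522401044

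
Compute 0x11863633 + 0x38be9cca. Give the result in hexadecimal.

0x4a44d2fd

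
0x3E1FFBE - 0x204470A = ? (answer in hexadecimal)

0x1DDB8B4

Subtract column by column in base 16:
  E-A → 4
  B-0 → B
  F-7 → 8
  F-4 → B
  1-4 → D (borrow)
  E-0-1 → D
  3-2 → 1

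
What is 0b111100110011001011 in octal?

Group the bits in threes: 111 100 110 011 001 011 → 746313.

0o746313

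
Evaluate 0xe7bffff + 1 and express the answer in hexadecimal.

The trailing 4 digits are F (max in base 16), so adding 1 cascades: they roll to 0 and the next digit up increments.

0xe7c0000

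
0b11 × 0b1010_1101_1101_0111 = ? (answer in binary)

Multiply each base-2 digit by 3, carrying:
  1×3 = 3 → write 1 carry 1
  1×3+1 = 4 → write 0 carry 2
  1×3+2 = 5 → write 1 carry 2
  0×3+2 = 2 → write 0 carry 1
  1×3+1 = 4 → write 0 carry 2
  0×3+2 = 2 → write 0 carry 1
  1×3+1 = 4 → write 0 carry 2
  1×3+2 = 5 → write 1 carry 2
  1×3+2 = 5 → write 1 carry 2
  0×3+2 = 2 → write 0 carry 1
  1×3+1 = 4 → write 0 carry 2
  1×3+2 = 5 → write 1 carry 2
  0×3+2 = 2 → write 0 carry 1
  1×3+1 = 4 → write 0 carry 2
  0×3+2 = 2 → write 0 carry 1
  1×3+1 = 4 → write 0 carry 2
  remaining carry: 10

0b100000100110000101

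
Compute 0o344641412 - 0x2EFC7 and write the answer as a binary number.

0o344641412 = 0b11100100110100001100001010 in binary.
0x2EFC7 = 0b101110111111000111 in binary.
Subtract column by column in base 2:
  0-1 → 1 (borrow)
  1-1-1 → 1 (borrow)
  0-1-1 → 0 (borrow)
  1-0-1 → 0
  0-0 → 0
  0-0 → 0
  0-1 → 1 (borrow)
  0-1-1 → 0 (borrow)
  1-1-1 → 1 (borrow)
  1-1-1 → 1 (borrow)
  0-1-1 → 0 (borrow)
  0-1-1 → 0 (borrow)
  0-0-1 → 1 (borrow)
  0-1-1 → 0 (borrow)
  1-1-1 → 1 (borrow)
  0-1-1 → 0 (borrow)
  1-0-1 → 0
  1-1 → 0
  0-0 → 0
  0-0 → 0
  1-0 → 1
  0-0 → 0
  0-0 → 0
  1-0 → 1
  1-0 → 1
  1-0 → 1

0b11100100000101001101000011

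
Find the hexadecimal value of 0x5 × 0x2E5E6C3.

0xE7D81CF

Multiply each base-16 digit by 5, carrying:
  3×5 = 15 → write F
  C×5 = 60 → write C carry 3
  6×5+3 = 33 → write 1 carry 2
  E×5+2 = 72 → write 8 carry 4
  5×5+4 = 29 → write D carry 1
  E×5+1 = 71 → write 7 carry 4
  2×5+4 = 14 → write E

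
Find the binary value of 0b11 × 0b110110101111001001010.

0b10100100001101011011110

Multiply each base-2 digit by 3, carrying:
  0×3 = 0 → write 0
  1×3 = 3 → write 1 carry 1
  0×3+1 = 1 → write 1
  1×3 = 3 → write 1 carry 1
  0×3+1 = 1 → write 1
  0×3 = 0 → write 0
  1×3 = 3 → write 1 carry 1
  0×3+1 = 1 → write 1
  0×3 = 0 → write 0
  1×3 = 3 → write 1 carry 1
  1×3+1 = 4 → write 0 carry 2
  1×3+2 = 5 → write 1 carry 2
  1×3+2 = 5 → write 1 carry 2
  0×3+2 = 2 → write 0 carry 1
  1×3+1 = 4 → write 0 carry 2
  0×3+2 = 2 → write 0 carry 1
  1×3+1 = 4 → write 0 carry 2
  1×3+2 = 5 → write 1 carry 2
  0×3+2 = 2 → write 0 carry 1
  1×3+1 = 4 → write 0 carry 2
  1×3+2 = 5 → write 1 carry 2
  remaining carry: 10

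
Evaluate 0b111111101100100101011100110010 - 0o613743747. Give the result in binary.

0o613743747 = 0b110001011111100011111100111 in binary.
Subtract column by column in base 2:
  0-1 → 1 (borrow)
  1-1-1 → 1 (borrow)
  0-1-1 → 0 (borrow)
  0-0-1 → 1 (borrow)
  1-0-1 → 0
  1-1 → 0
  0-1 → 1 (borrow)
  0-1-1 → 0 (borrow)
  1-1-1 → 1 (borrow)
  1-1-1 → 1 (borrow)
  1-1-1 → 1 (borrow)
  0-0-1 → 1 (borrow)
  1-0-1 → 0
  0-0 → 0
  1-1 → 0
  0-1 → 1 (borrow)
  0-1-1 → 0 (borrow)
  1-1-1 → 1 (borrow)
  0-1-1 → 0 (borrow)
  0-1-1 → 0 (borrow)
  1-0-1 → 0
  1-1 → 0
  0-0 → 0
  1-0 → 1
  1-0 → 1
  1-1 → 0
  1-1 → 0
  1-0 → 1
  1-0 → 1
  1-0 → 1

0b111001100000101000111101001011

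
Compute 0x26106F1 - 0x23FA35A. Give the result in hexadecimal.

0x216397

Subtract column by column in base 16:
  1-A → 7 (borrow)
  F-5-1 → 9
  6-3 → 3
  0-A → 6 (borrow)
  1-F-1 → 1 (borrow)
  6-3-1 → 2
  2-2 → 0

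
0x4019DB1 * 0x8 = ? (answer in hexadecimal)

Multiply each base-16 digit by 8, carrying:
  1×8 = 8 → write 8
  B×8 = 88 → write 8 carry 5
  D×8+5 = 109 → write D carry 6
  9×8+6 = 78 → write E carry 4
  1×8+4 = 12 → write C
  0×8 = 0 → write 0
  4×8 = 32 → write 0 carry 2
  remaining carry: 2

0x200CED88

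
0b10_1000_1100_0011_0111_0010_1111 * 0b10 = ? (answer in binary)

Multiply each base-2 digit by 2, carrying:
  1×2 = 2 → write 0 carry 1
  1×2+1 = 3 → write 1 carry 1
  1×2+1 = 3 → write 1 carry 1
  1×2+1 = 3 → write 1 carry 1
  0×2+1 = 1 → write 1
  1×2 = 2 → write 0 carry 1
  0×2+1 = 1 → write 1
  0×2 = 0 → write 0
  1×2 = 2 → write 0 carry 1
  1×2+1 = 3 → write 1 carry 1
  1×2+1 = 3 → write 1 carry 1
  0×2+1 = 1 → write 1
  1×2 = 2 → write 0 carry 1
  1×2+1 = 3 → write 1 carry 1
  0×2+1 = 1 → write 1
  0×2 = 0 → write 0
  0×2 = 0 → write 0
  0×2 = 0 → write 0
  1×2 = 2 → write 0 carry 1
  1×2+1 = 3 → write 1 carry 1
  0×2+1 = 1 → write 1
  0×2 = 0 → write 0
  0×2 = 0 → write 0
  1×2 = 2 → write 0 carry 1
  0×2+1 = 1 → write 1
  1×2 = 2 → write 0 carry 1
  remaining carry: 1

0b101000110000110111001011110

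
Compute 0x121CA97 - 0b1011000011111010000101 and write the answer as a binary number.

0b111101011000110000010010

0x121CA97 = 0b1001000011100101010010111 in binary.
Subtract column by column in base 2:
  1-1 → 0
  1-0 → 1
  1-1 → 0
  0-0 → 0
  1-0 → 1
  0-0 → 0
  0-0 → 0
  1-1 → 0
  0-0 → 0
  1-1 → 0
  0-1 → 1 (borrow)
  1-1-1 → 1 (borrow)
  0-1-1 → 0 (borrow)
  0-1-1 → 0 (borrow)
  1-0-1 → 0
  1-0 → 1
  1-0 → 1
  0-0 → 0
  0-1 → 1 (borrow)
  0-1-1 → 0 (borrow)
  0-0-1 → 1 (borrow)
  1-1-1 → 1 (borrow)
  0-0-1 → 1 (borrow)
  0-0-1 → 1 (borrow)
  1-0-1 → 0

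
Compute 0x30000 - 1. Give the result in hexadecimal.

The trailing 4 digits are 0, so subtracting 1 borrows through: they become F and the next digit up decrements.

0x2FFFF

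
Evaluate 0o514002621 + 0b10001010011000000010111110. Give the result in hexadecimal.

0o514002621 = 0x5300591 in hexadecimal.
0b10001010011000000010111110 = 0x22980be in hexadecimal.
Add column by column in base 16, right to left:
  1+e = f
  9+b = 4 carry 1
  5+0+1 = 6
  0+8 = 8
  0+9 = 9
  3+2 = 5
  5+2 = 7

0x759864f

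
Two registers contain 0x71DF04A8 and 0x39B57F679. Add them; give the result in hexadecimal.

0x40D36FB21

Add column by column in base 16, right to left:
  8+9 = 1 carry 1
  A+7+1 = 2 carry 1
  4+6+1 = B
  0+F = F
  F+7 = 6 carry 1
  D+5+1 = 3 carry 1
  1+B+1 = D
  7+9 = 0 carry 1
  0+3+1 = 4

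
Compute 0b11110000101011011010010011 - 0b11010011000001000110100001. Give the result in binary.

Subtract column by column in base 2:
  1-1 → 0
  1-0 → 1
  0-0 → 0
  0-0 → 0
  1-0 → 1
  0-1 → 1 (borrow)
  0-0-1 → 1 (borrow)
  1-1-1 → 1 (borrow)
  0-1-1 → 0 (borrow)
  1-0-1 → 0
  1-0 → 1
  0-0 → 0
  1-1 → 0
  1-0 → 1
  0-0 → 0
  1-0 → 1
  0-0 → 0
  1-0 → 1
  0-1 → 1 (borrow)
  0-1-1 → 0 (borrow)
  0-0-1 → 1 (borrow)
  0-0-1 → 1 (borrow)
  1-1-1 → 1 (borrow)
  1-0-1 → 0
  1-1 → 0
  1-1 → 0

0b11101101010010011110010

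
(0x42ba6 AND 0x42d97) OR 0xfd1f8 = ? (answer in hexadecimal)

0x42ba6 AND 0x42d97 = 0x42986.
Then OR with 0xfd1f8.

0xff9fe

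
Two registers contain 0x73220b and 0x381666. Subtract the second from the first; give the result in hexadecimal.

0x3b0ba5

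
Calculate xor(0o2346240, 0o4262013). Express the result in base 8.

XOR each oct digit independently (no carries):
  2^4=6, 3^2=1, 4^6=2, 6^2=4, 2^0=2, 4^1=5, 0^3=3

0o6124253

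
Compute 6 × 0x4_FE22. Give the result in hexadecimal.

0x1DF4CC

Multiply each base-16 digit by 6, carrying:
  2×6 = 12 → write C
  2×6 = 12 → write C
  E×6 = 84 → write 4 carry 5
  F×6+5 = 95 → write F carry 5
  4×6+5 = 29 → write D carry 1
  remaining carry: 1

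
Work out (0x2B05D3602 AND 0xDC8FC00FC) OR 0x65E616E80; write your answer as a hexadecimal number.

0x2B05D3602 AND 0xDC8FC00FC = 0x0805C0000.
Then OR with 0x65E616E80.

0x6DE7D6E80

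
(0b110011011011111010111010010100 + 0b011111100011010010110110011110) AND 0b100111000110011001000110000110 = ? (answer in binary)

0b10000110001001000000000010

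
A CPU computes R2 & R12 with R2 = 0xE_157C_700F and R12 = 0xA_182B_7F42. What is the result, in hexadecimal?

0xA10287002

AND each hex digit independently (no carries):
  E&A=A, 1&1=1, 5&8=0, 7&2=2, C&B=8, 7&7=7, 0&F=0, 0&4=0, F&2=2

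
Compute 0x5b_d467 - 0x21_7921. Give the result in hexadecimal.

0x3a5b46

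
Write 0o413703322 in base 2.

Each octal digit is 3 bits: 4=100 1=001 3=011 7=111 0=000 3=011 3=011 2=010 2=010.

0b100001011111000011011010010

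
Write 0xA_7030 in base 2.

0b10100111000000110000

Expand each hex digit to 4 bits: A=1010 7=0111 0=0000 3=0011 0=0000.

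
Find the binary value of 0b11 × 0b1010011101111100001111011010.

Multiply each base-2 digit by 3, carrying:
  0×3 = 0 → write 0
  1×3 = 3 → write 1 carry 1
  0×3+1 = 1 → write 1
  1×3 = 3 → write 1 carry 1
  1×3+1 = 4 → write 0 carry 2
  0×3+2 = 2 → write 0 carry 1
  1×3+1 = 4 → write 0 carry 2
  1×3+2 = 5 → write 1 carry 2
  1×3+2 = 5 → write 1 carry 2
  1×3+2 = 5 → write 1 carry 2
  0×3+2 = 2 → write 0 carry 1
  0×3+1 = 1 → write 1
  0×3 = 0 → write 0
  0×3 = 0 → write 0
  1×3 = 3 → write 1 carry 1
  1×3+1 = 4 → write 0 carry 2
  1×3+2 = 5 → write 1 carry 2
  1×3+2 = 5 → write 1 carry 2
  1×3+2 = 5 → write 1 carry 2
  0×3+2 = 2 → write 0 carry 1
  1×3+1 = 4 → write 0 carry 2
  1×3+2 = 5 → write 1 carry 2
  1×3+2 = 5 → write 1 carry 2
  0×3+2 = 2 → write 0 carry 1
  0×3+1 = 1 → write 1
  1×3 = 3 → write 1 carry 1
  0×3+1 = 1 → write 1
  1×3 = 3 → write 1 carry 1
  remaining carry: 1

0b11111011001110100101110001110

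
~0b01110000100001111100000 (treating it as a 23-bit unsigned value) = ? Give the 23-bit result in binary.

Invert each bit: 01110000100001111100000 → 10001111011110000011111.

0b10001111011110000011111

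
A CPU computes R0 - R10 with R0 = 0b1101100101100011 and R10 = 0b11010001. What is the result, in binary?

Subtract column by column in base 2:
  1-1 → 0
  1-0 → 1
  0-0 → 0
  0-0 → 0
  0-1 → 1 (borrow)
  1-0-1 → 0
  1-1 → 0
  0-1 → 1 (borrow)
  1-0-1 → 0
  0-0 → 0
  0-0 → 0
  1-0 → 1
  1-0 → 1
  0-0 → 0
  1-0 → 1
  1-0 → 1

0b1101100010010010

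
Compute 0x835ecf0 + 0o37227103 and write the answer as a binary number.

0x835ecf0 = 0b1000001101011110110011110000 in binary.
0o37227103 = 0b11111010010111001000011 in binary.
Add column by column in base 2, right to left:
  0+1 = 1
  0+1 = 1
  0+0 = 0
  0+0 = 0
  1+0 = 1
  1+0 = 1
  1+1 = 0 carry 1
  1+0+1 = 0 carry 1
  0+0+1 = 1
  0+1 = 1
  1+1 = 0 carry 1
  1+1+1 = 1 carry 1
  0+0+1 = 1
  1+1 = 0 carry 1
  1+0+1 = 0 carry 1
  1+0+1 = 0 carry 1
  1+1+1 = 1 carry 1
  0+0+1 = 1
  1+1 = 0 carry 1
  0+1+1 = 0 carry 1
  1+1+1 = 1 carry 1
  1+1+1 = 1 carry 1
  0+1+1 = 0 carry 1
  0+0+1 = 1
  0+0 = 0
  0+0 = 0
  0+0 = 0
  1+0 = 1

0b1000101100110001101100110011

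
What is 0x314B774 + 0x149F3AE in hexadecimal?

0x45EAB22

Add column by column in base 16, right to left:
  4+E = 2 carry 1
  7+A+1 = 2 carry 1
  7+3+1 = B
  B+F = A carry 1
  4+9+1 = E
  1+4 = 5
  3+1 = 4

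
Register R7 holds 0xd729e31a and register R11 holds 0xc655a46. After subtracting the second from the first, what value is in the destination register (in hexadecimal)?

0xcac488d4

Subtract column by column in base 16:
  a-6 → 4
  1-4 → d (borrow)
  3-a-1 → 8 (borrow)
  e-5-1 → 8
  9-5 → 4
  2-6 → c (borrow)
  7-c-1 → a (borrow)
  d-0-1 → c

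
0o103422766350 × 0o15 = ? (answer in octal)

0o1555766603710

Multiply each base-8 digit by 13, carrying:
  0×13 = 0 → write 0
  5×13 = 65 → write 1 carry 8
  3×13+8 = 47 → write 7 carry 5
  6×13+5 = 83 → write 3 carry 10
  6×13+10 = 88 → write 0 carry 11
  7×13+11 = 102 → write 6 carry 12
  2×13+12 = 38 → write 6 carry 4
  2×13+4 = 30 → write 6 carry 3
  4×13+3 = 55 → write 7 carry 6
  3×13+6 = 45 → write 5 carry 5
  0×13+5 = 5 → write 5
  1×13 = 13 → write 5 carry 1
  remaining carry: 1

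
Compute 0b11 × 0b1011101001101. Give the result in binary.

0b100010111100111

Multiply each base-2 digit by 3, carrying:
  1×3 = 3 → write 1 carry 1
  0×3+1 = 1 → write 1
  1×3 = 3 → write 1 carry 1
  1×3+1 = 4 → write 0 carry 2
  0×3+2 = 2 → write 0 carry 1
  0×3+1 = 1 → write 1
  1×3 = 3 → write 1 carry 1
  0×3+1 = 1 → write 1
  1×3 = 3 → write 1 carry 1
  1×3+1 = 4 → write 0 carry 2
  1×3+2 = 5 → write 1 carry 2
  0×3+2 = 2 → write 0 carry 1
  1×3+1 = 4 → write 0 carry 2
  remaining carry: 10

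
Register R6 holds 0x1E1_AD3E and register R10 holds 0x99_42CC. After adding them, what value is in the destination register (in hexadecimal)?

Add column by column in base 16, right to left:
  E+C = A carry 1
  3+C+1 = 0 carry 1
  D+2+1 = 0 carry 1
  A+4+1 = F
  1+9 = A
  E+9 = 7 carry 1
  1+0+1 = 2

0x27AF00A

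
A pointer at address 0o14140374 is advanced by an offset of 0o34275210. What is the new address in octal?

Add column by column in base 8, right to left:
  4+0 = 4
  7+1 = 0 carry 1
  3+2+1 = 6
  0+5 = 5
  4+7 = 3 carry 1
  1+2+1 = 4
  4+4 = 0 carry 1
  1+3+1 = 5

0o50435604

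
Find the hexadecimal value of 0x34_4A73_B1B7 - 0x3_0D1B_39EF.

0x313D5877C8

Subtract column by column in base 16:
  7-F → 8 (borrow)
  B-E-1 → C (borrow)
  1-9-1 → 7 (borrow)
  B-3-1 → 7
  3-B → 8 (borrow)
  7-1-1 → 5
  A-D → D (borrow)
  4-0-1 → 3
  4-3 → 1
  3-0 → 3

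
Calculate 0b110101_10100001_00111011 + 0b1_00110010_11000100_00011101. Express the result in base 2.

Add column by column in base 2, right to left:
  1+1 = 0 carry 1
  1+0+1 = 0 carry 1
  0+1+1 = 0 carry 1
  1+1+1 = 1 carry 1
  1+1+1 = 1 carry 1
  1+0+1 = 0 carry 1
  0+0+1 = 1
  0+0 = 0
  1+0 = 1
  0+0 = 0
  0+1 = 1
  0+0 = 0
  0+0 = 0
  1+0 = 1
  0+1 = 1
  1+1 = 0 carry 1
  1+0+1 = 0 carry 1
  0+1+1 = 0 carry 1
  1+0+1 = 0 carry 1
  0+0+1 = 1
  1+1 = 0 carry 1
  1+1+1 = 1 carry 1
  0+0+1 = 1
  0+0 = 0
  0+1 = 1

0b1011010000110010101011000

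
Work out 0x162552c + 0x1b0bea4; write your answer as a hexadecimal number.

Add column by column in base 16, right to left:
  c+4 = 0 carry 1
  2+a+1 = d
  5+e = 3 carry 1
  5+b+1 = 1 carry 1
  2+0+1 = 3
  6+b = 1 carry 1
  1+1+1 = 3

0x31313d0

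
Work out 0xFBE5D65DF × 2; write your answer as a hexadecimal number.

Multiply each base-16 digit by 2, carrying:
  F×2 = 30 → write E carry 1
  D×2+1 = 27 → write B carry 1
  5×2+1 = 11 → write B
  6×2 = 12 → write C
  D×2 = 26 → write A carry 1
  5×2+1 = 11 → write B
  E×2 = 28 → write C carry 1
  B×2+1 = 23 → write 7 carry 1
  F×2+1 = 31 → write F carry 1
  remaining carry: 1

0x1F7CBACBBE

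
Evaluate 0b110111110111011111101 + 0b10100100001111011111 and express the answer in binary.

Add column by column in base 2, right to left:
  1+1 = 0 carry 1
  0+1+1 = 0 carry 1
  1+1+1 = 1 carry 1
  1+1+1 = 1 carry 1
  1+1+1 = 1 carry 1
  1+0+1 = 0 carry 1
  1+1+1 = 1 carry 1
  1+1+1 = 1 carry 1
  0+1+1 = 0 carry 1
  1+1+1 = 1 carry 1
  1+0+1 = 0 carry 1
  1+0+1 = 0 carry 1
  0+0+1 = 1
  1+0 = 1
  1+1 = 0 carry 1
  1+0+1 = 0 carry 1
  1+0+1 = 0 carry 1
  1+1+1 = 1 carry 1
  0+0+1 = 1
  1+1 = 0 carry 1
  1+0+1 = 0 carry 1
  final carry 1

0b1001100011001011011100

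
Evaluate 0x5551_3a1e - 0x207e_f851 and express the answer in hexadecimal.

Subtract column by column in base 16:
  e-1 → d
  1-5 → c (borrow)
  a-8-1 → 1
  3-f → 4 (borrow)
  1-e-1 → 2 (borrow)
  5-7-1 → d (borrow)
  5-0-1 → 4
  5-2 → 3

0x34d241cd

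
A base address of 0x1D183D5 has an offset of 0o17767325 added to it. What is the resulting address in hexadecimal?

0x21172AA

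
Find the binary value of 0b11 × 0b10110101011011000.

0b1000100000010001000

Multiply each base-2 digit by 3, carrying:
  0×3 = 0 → write 0
  0×3 = 0 → write 0
  0×3 = 0 → write 0
  1×3 = 3 → write 1 carry 1
  1×3+1 = 4 → write 0 carry 2
  0×3+2 = 2 → write 0 carry 1
  1×3+1 = 4 → write 0 carry 2
  1×3+2 = 5 → write 1 carry 2
  0×3+2 = 2 → write 0 carry 1
  1×3+1 = 4 → write 0 carry 2
  0×3+2 = 2 → write 0 carry 1
  1×3+1 = 4 → write 0 carry 2
  0×3+2 = 2 → write 0 carry 1
  1×3+1 = 4 → write 0 carry 2
  1×3+2 = 5 → write 1 carry 2
  0×3+2 = 2 → write 0 carry 1
  1×3+1 = 4 → write 0 carry 2
  remaining carry: 10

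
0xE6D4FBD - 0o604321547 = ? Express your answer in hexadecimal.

0o604321547 = 0x611A367 in hexadecimal.
Subtract column by column in base 16:
  D-7 → 6
  B-6 → 5
  F-3 → C
  4-A → A (borrow)
  D-1-1 → B
  6-1 → 5
  E-6 → 8

0x85BAC56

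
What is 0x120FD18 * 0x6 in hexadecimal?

0x6C5EE90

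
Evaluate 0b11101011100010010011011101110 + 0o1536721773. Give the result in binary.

0o1536721773 = 0b1101011110111010001111111011 in binary.
Add column by column in base 2, right to left:
  0+1 = 1
  1+1 = 0 carry 1
  1+0+1 = 0 carry 1
  1+1+1 = 1 carry 1
  0+1+1 = 0 carry 1
  1+1+1 = 1 carry 1
  1+1+1 = 1 carry 1
  1+1+1 = 1 carry 1
  0+1+1 = 0 carry 1
  1+1+1 = 1 carry 1
  1+0+1 = 0 carry 1
  0+0+1 = 1
  0+0 = 0
  1+1 = 0 carry 1
  0+0+1 = 1
  0+1 = 1
  1+1 = 0 carry 1
  0+1+1 = 0 carry 1
  0+0+1 = 1
  0+1 = 1
  1+1 = 0 carry 1
  1+1+1 = 1 carry 1
  1+1+1 = 1 carry 1
  0+0+1 = 1
  1+1 = 0 carry 1
  0+0+1 = 1
  1+1 = 0 carry 1
  1+1+1 = 1 carry 1
  1+0+1 = 0 carry 1
  final carry 1

0b101010111011001100101011101001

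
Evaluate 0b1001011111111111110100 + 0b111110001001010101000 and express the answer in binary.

0b10001010001001010011100

Add column by column in base 2, right to left:
  0+0 = 0
  0+0 = 0
  1+0 = 1
  0+1 = 1
  1+0 = 1
  1+1 = 0 carry 1
  1+0+1 = 0 carry 1
  1+1+1 = 1 carry 1
  1+0+1 = 0 carry 1
  1+1+1 = 1 carry 1
  1+0+1 = 0 carry 1
  1+0+1 = 0 carry 1
  1+1+1 = 1 carry 1
  1+0+1 = 0 carry 1
  1+0+1 = 0 carry 1
  1+0+1 = 0 carry 1
  1+1+1 = 1 carry 1
  0+1+1 = 0 carry 1
  1+1+1 = 1 carry 1
  0+1+1 = 0 carry 1
  0+1+1 = 0 carry 1
  1+0+1 = 0 carry 1
  final carry 1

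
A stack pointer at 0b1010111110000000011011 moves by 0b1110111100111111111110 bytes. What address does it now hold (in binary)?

0b11001111011000000011001

Add column by column in base 2, right to left:
  1+0 = 1
  1+1 = 0 carry 1
  0+1+1 = 0 carry 1
  1+1+1 = 1 carry 1
  1+1+1 = 1 carry 1
  0+1+1 = 0 carry 1
  0+1+1 = 0 carry 1
  0+1+1 = 0 carry 1
  0+1+1 = 0 carry 1
  0+1+1 = 0 carry 1
  0+1+1 = 0 carry 1
  0+1+1 = 0 carry 1
  0+0+1 = 1
  1+0 = 1
  1+1 = 0 carry 1
  1+1+1 = 1 carry 1
  1+1+1 = 1 carry 1
  1+1+1 = 1 carry 1
  0+0+1 = 1
  1+1 = 0 carry 1
  0+1+1 = 0 carry 1
  1+1+1 = 1 carry 1
  final carry 1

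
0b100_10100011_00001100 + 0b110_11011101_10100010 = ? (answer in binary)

0b10111000000010101110

Add column by column in base 2, right to left:
  0+0 = 0
  0+1 = 1
  1+0 = 1
  1+0 = 1
  0+0 = 0
  0+1 = 1
  0+0 = 0
  0+1 = 1
  1+1 = 0 carry 1
  1+0+1 = 0 carry 1
  0+1+1 = 0 carry 1
  0+1+1 = 0 carry 1
  0+1+1 = 0 carry 1
  1+0+1 = 0 carry 1
  0+1+1 = 0 carry 1
  1+1+1 = 1 carry 1
  0+0+1 = 1
  0+1 = 1
  1+1 = 0 carry 1
  final carry 1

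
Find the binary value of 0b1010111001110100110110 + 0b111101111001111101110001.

0b1001000110011110010100111

Add column by column in base 2, right to left:
  0+1 = 1
  1+0 = 1
  1+0 = 1
  0+0 = 0
  1+1 = 0 carry 1
  1+1+1 = 1 carry 1
  0+1+1 = 0 carry 1
  0+0+1 = 1
  1+1 = 0 carry 1
  0+1+1 = 0 carry 1
  1+1+1 = 1 carry 1
  1+1+1 = 1 carry 1
  1+1+1 = 1 carry 1
  0+0+1 = 1
  0+0 = 0
  1+1 = 0 carry 1
  1+1+1 = 1 carry 1
  1+1+1 = 1 carry 1
  0+1+1 = 0 carry 1
  1+0+1 = 0 carry 1
  0+1+1 = 0 carry 1
  1+1+1 = 1 carry 1
  0+1+1 = 0 carry 1
  0+1+1 = 0 carry 1
  final carry 1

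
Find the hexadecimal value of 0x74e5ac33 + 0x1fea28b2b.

0x27388375e

Add column by column in base 16, right to left:
  3+b = e
  3+2 = 5
  c+b = 7 carry 1
  a+8+1 = 3 carry 1
  5+2+1 = 8
  e+a = 8 carry 1
  4+e+1 = 3 carry 1
  7+f+1 = 7 carry 1
  0+1+1 = 2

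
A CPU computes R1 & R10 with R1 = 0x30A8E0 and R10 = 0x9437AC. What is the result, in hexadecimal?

0x1020A0

AND each hex digit independently (no carries):
  3&9=1, 0&4=0, A&3=2, 8&7=0, E&A=A, 0&C=0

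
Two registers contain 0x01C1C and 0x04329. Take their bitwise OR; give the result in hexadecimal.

OR each hex digit independently (no carries):
  0|0=0, 1|4=5, C|3=F, 1|2=3, C|9=D

0x05F3D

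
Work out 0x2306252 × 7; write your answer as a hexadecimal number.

0xF52B03E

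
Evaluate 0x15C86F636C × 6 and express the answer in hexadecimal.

0x82B29C5488

Multiply each base-16 digit by 6, carrying:
  C×6 = 72 → write 8 carry 4
  6×6+4 = 40 → write 8 carry 2
  3×6+2 = 20 → write 4 carry 1
  6×6+1 = 37 → write 5 carry 2
  F×6+2 = 92 → write C carry 5
  6×6+5 = 41 → write 9 carry 2
  8×6+2 = 50 → write 2 carry 3
  C×6+3 = 75 → write B carry 4
  5×6+4 = 34 → write 2 carry 2
  1×6+2 = 8 → write 8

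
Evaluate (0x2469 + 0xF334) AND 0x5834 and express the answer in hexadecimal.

Add column by column in base 16, right to left:
  9+4 = D
  6+3 = 9
  4+3 = 7
  2+F = 1 carry 1
  final carry 1
Sum = 0x1179D; now AND with 0x5834:
  1&0=0, 1&5=1, 7&8=0, 9&3=1, D&4=4

0x1014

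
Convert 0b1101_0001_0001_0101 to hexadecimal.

Group the bits into nibbles: 1101 0001 0001 0101 → d115.

0xd115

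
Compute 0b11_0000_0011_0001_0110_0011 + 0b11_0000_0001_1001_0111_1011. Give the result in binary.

Add column by column in base 2, right to left:
  1+1 = 0 carry 1
  1+1+1 = 1 carry 1
  0+0+1 = 1
  0+1 = 1
  0+1 = 1
  1+1 = 0 carry 1
  1+1+1 = 1 carry 1
  0+0+1 = 1
  1+1 = 0 carry 1
  0+0+1 = 1
  0+0 = 0
  0+1 = 1
  1+1 = 0 carry 1
  1+0+1 = 0 carry 1
  0+0+1 = 1
  0+0 = 0
  0+0 = 0
  0+0 = 0
  0+0 = 0
  0+0 = 0
  1+1 = 0 carry 1
  1+1+1 = 1 carry 1
  final carry 1

0b11000000100101011011110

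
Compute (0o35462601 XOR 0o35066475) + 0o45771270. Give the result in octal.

First 0o35462601 XOR 0o35066475 = 0o00404274.
Add column by column in base 8, right to left:
  4+0 = 4
  7+7 = 6 carry 1
  2+2+1 = 5
  4+1 = 5
  0+7 = 7
  4+7 = 3 carry 1
  0+5+1 = 6
  0+4 = 4

0o46375564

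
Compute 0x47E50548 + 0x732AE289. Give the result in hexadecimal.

Add column by column in base 16, right to left:
  8+9 = 1 carry 1
  4+8+1 = D
  5+2 = 7
  0+E = E
  5+A = F
  E+2 = 0 carry 1
  7+3+1 = B
  4+7 = B

0xBB0FE7D1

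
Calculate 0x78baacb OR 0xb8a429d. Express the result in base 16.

0xf8beadf

OR each hex digit independently (no carries):
  7|b=f, 8|8=8, b|a=b, a|4=e, a|2=a, c|9=d, b|d=f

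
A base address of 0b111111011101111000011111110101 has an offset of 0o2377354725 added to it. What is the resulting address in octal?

0o12335260712

0b111111011101111000011111110101 = 0o7735703765 in octal.
Add column by column in base 8, right to left:
  5+5 = 2 carry 1
  6+2+1 = 1 carry 1
  7+7+1 = 7 carry 1
  3+4+1 = 0 carry 1
  0+5+1 = 6
  7+3 = 2 carry 1
  5+7+1 = 5 carry 1
  3+7+1 = 3 carry 1
  7+3+1 = 3 carry 1
  7+2+1 = 2 carry 1
  final carry 1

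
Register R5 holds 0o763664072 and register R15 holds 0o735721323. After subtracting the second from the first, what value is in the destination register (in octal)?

Subtract column by column in base 8:
  2-3 → 7 (borrow)
  7-2-1 → 4
  0-3 → 5 (borrow)
  4-1-1 → 2
  6-2 → 4
  6-7 → 7 (borrow)
  3-5-1 → 5 (borrow)
  6-3-1 → 2
  7-7 → 0

0o25742547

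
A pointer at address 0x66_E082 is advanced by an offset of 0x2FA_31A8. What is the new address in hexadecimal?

0x361122A

Add column by column in base 16, right to left:
  2+8 = A
  8+A = 2 carry 1
  0+1+1 = 2
  E+3 = 1 carry 1
  6+A+1 = 1 carry 1
  6+F+1 = 6 carry 1
  0+2+1 = 3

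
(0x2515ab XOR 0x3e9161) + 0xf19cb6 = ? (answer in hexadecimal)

First 0x2515ab XOR 0x3e9161 = 0x1b84ca.
Add column by column in base 16, right to left:
  a+6 = 0 carry 1
  c+b+1 = 8 carry 1
  4+c+1 = 1 carry 1
  8+9+1 = 2 carry 1
  b+1+1 = d
  1+f = 0 carry 1
  final carry 1

0x10d2180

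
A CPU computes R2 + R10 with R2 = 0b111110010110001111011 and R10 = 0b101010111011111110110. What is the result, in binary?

Add column by column in base 2, right to left:
  1+0 = 1
  1+1 = 0 carry 1
  0+1+1 = 0 carry 1
  1+0+1 = 0 carry 1
  1+1+1 = 1 carry 1
  1+1+1 = 1 carry 1
  1+1+1 = 1 carry 1
  0+1+1 = 0 carry 1
  0+1+1 = 0 carry 1
  0+1+1 = 0 carry 1
  1+1+1 = 1 carry 1
  1+0+1 = 0 carry 1
  0+1+1 = 0 carry 1
  1+1+1 = 1 carry 1
  0+1+1 = 0 carry 1
  0+0+1 = 1
  1+1 = 0 carry 1
  1+0+1 = 0 carry 1
  1+1+1 = 1 carry 1
  1+0+1 = 0 carry 1
  1+1+1 = 1 carry 1
  final carry 1

0b1101001010010001110001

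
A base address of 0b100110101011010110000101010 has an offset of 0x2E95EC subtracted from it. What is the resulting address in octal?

0b100110101011010110000101010 = 0o465326052 in octal.
0x2E95EC = 0o13512754 in octal.
Subtract column by column in base 8:
  2-4 → 6 (borrow)
  5-5-1 → 7 (borrow)
  0-7-1 → 0 (borrow)
  6-2-1 → 3
  2-1 → 1
  3-5 → 6 (borrow)
  5-3-1 → 1
  6-1 → 5
  4-0 → 4

0o451613076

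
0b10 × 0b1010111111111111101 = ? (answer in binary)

0b10101111111111111010

Multiply each base-2 digit by 2, carrying:
  1×2 = 2 → write 0 carry 1
  0×2+1 = 1 → write 1
  1×2 = 2 → write 0 carry 1
  1×2+1 = 3 → write 1 carry 1
  1×2+1 = 3 → write 1 carry 1
  1×2+1 = 3 → write 1 carry 1
  1×2+1 = 3 → write 1 carry 1
  1×2+1 = 3 → write 1 carry 1
  1×2+1 = 3 → write 1 carry 1
  1×2+1 = 3 → write 1 carry 1
  1×2+1 = 3 → write 1 carry 1
  1×2+1 = 3 → write 1 carry 1
  1×2+1 = 3 → write 1 carry 1
  1×2+1 = 3 → write 1 carry 1
  1×2+1 = 3 → write 1 carry 1
  0×2+1 = 1 → write 1
  1×2 = 2 → write 0 carry 1
  0×2+1 = 1 → write 1
  1×2 = 2 → write 0 carry 1
  remaining carry: 1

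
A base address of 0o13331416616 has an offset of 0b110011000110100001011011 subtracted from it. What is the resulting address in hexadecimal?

0x5A99B533

0o13331416616 = 0x5B661D8E in hexadecimal.
0b110011000110100001011011 = 0xCC685B in hexadecimal.
Subtract column by column in base 16:
  E-B → 3
  8-5 → 3
  D-8 → 5
  1-6 → B (borrow)
  6-C-1 → 9 (borrow)
  6-C-1 → 9 (borrow)
  B-0-1 → A
  5-0 → 5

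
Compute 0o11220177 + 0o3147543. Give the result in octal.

Add column by column in base 8, right to left:
  7+3 = 2 carry 1
  7+4+1 = 4 carry 1
  1+5+1 = 7
  0+7 = 7
  2+4 = 6
  2+1 = 3
  1+3 = 4
  1+0 = 1

0o14367742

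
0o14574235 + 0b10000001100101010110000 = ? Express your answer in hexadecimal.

0o14574235 = 0x32F89D in hexadecimal.
0b10000001100101010110000 = 0x40CAB0 in hexadecimal.
Add column by column in base 16, right to left:
  D+0 = D
  9+B = 4 carry 1
  8+A+1 = 3 carry 1
  F+C+1 = C carry 1
  2+0+1 = 3
  3+4 = 7

0x73C34D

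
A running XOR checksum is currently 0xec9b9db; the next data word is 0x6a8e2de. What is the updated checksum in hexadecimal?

XOR each hex digit independently (no carries):
  e^6=8, c^a=6, 9^8=1, b^e=5, 9^2=b, d^d=0, b^e=5

0x8615b05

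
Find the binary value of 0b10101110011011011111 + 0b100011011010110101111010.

0b100110001001010001011001

Add column by column in base 2, right to left:
  1+0 = 1
  1+1 = 0 carry 1
  1+0+1 = 0 carry 1
  1+1+1 = 1 carry 1
  1+1+1 = 1 carry 1
  0+1+1 = 0 carry 1
  1+1+1 = 1 carry 1
  1+0+1 = 0 carry 1
  0+1+1 = 0 carry 1
  1+0+1 = 0 carry 1
  1+1+1 = 1 carry 1
  0+1+1 = 0 carry 1
  0+0+1 = 1
  1+1 = 0 carry 1
  1+0+1 = 0 carry 1
  1+1+1 = 1 carry 1
  0+1+1 = 0 carry 1
  1+0+1 = 0 carry 1
  0+1+1 = 0 carry 1
  1+1+1 = 1 carry 1
  0+0+1 = 1
  0+0 = 0
  0+0 = 0
  0+1 = 1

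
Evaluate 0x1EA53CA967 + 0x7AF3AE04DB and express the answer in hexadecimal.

0x9998EAAE42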